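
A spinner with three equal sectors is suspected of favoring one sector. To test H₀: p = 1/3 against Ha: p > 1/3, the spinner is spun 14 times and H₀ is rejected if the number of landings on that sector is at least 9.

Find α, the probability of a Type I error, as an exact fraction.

The Type I error probability is α = P(S ≥ 9) computed under H₀, where S ~ Binomial(14, 1/3).
Summing C(14,j)(1/3)^j(2/3)^{14−j} for j = 9,…,14 gives 9265/531441.

9265/531441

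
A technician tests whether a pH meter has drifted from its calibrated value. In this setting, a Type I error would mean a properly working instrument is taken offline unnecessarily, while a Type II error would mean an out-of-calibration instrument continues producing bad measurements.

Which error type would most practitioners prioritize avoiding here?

The Type II consequence (an out-of-calibration instrument continues producing bad measurements) is more severe than the Type I consequence (a properly working instrument is taken offline unnecessarily).

Type II error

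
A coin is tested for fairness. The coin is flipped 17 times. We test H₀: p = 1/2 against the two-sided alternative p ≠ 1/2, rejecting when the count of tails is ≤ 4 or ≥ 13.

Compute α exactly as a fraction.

1607/32768

α = P(K ≤ 4 or K ≥ 13 | p = 1/2), K ~ Binomial(17, 1/2).
The two tails are symmetric, so α = 2·(1 + 17 + 136 + 680 + 2380)/2^17 = 6428/131072 = 1607/32768.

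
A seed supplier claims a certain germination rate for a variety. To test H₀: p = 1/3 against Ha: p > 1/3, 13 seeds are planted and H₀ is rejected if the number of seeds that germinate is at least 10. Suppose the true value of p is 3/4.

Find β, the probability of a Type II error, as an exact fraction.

3487541/8388608

A Type II error is failing to reject when Ha holds: with p = 3/4, β = P(S ≤ 9).
Equivalently, β = 1 − P(S ≥ 10) = 3487541/8388608.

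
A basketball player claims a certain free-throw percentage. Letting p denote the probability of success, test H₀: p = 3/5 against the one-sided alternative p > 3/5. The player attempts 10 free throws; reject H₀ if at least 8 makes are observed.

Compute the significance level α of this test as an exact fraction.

The Type I error probability is α = P(X ≥ 8) computed under H₀, where X ~ Binomial(10, 3/5).
Summing C(10,j)(3/5)^j(2/5)^{10−j} for j = 8,…,10 gives 1633689/9765625.

1633689/9765625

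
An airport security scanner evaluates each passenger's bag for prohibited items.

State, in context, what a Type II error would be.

With the conventional null hypothesis that the bag contains no prohibited items:
A Type II error is failing to reject H₀ when H₀ is false.
Here that means letting the bag through when actually the bag contains a prohibited item.

A Type II error would mean concluding that the bag contains no prohibited items (or at least failing to establish that the bag contains a prohibited item) when in fact the bag contains a prohibited item.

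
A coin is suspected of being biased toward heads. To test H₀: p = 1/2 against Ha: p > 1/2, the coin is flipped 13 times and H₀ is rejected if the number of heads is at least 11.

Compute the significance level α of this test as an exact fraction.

23/2048

α = P(reject H₀ | H₀ true) = P(X ≥ 11 | p = 1/2), with X ~ Binomial(13, 1/2).
P(X ≥ 11) = [C(13,11) + C(13,12) + C(13,13)] / 2^13 = (78 + 13 + 1) / 8192 = 92/8192 = 23/2048.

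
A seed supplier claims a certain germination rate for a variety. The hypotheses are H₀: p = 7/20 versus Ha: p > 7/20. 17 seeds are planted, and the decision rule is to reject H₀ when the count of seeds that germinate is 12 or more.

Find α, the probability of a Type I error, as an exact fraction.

9879295987937618781/3276800000000000000000

α = P(reject H₀ | H₀ true) = P(S ≥ 12 | p = 7/20), with S ~ Binomial(17, 7/20).
Summing C(17,j)(7/20)^j(13/20)^{17−j} for j = 12,…,17 gives 9879295987937618781/3276800000000000000000.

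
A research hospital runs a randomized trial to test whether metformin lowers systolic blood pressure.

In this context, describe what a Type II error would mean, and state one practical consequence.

With the conventional null hypothesis that the drug has no effect on systolic blood pressure:
A Type II error is failing to reject H₀ when H₀ is false.
Here that means concluding there is insufficient evidence that the drug works when actually the drug lowers systolic blood pressure.

A Type II error would mean concluding that the drug has no effect on systolic blood pressure (or at least failing to establish that the drug lowers systolic blood pressure) when in fact the drug lowers systolic blood pressure. Consequence: the development investment is written off despite the drug actually working.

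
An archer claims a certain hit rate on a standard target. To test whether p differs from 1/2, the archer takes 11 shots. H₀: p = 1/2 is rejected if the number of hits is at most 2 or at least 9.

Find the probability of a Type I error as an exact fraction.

67/1024

The significance level is the null-hypothesis probability of the rejection region {≤2} ∪ {≥9}.
Each tail has probability (1 + 11 + 55)/2048; doubling gives α = 134/2048 = 67/1024.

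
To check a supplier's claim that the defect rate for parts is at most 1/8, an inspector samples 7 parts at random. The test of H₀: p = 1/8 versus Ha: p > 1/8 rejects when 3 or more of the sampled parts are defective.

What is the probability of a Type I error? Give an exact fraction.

97119/2097152

Under H₀, X ~ Binomial(7, 1/8); the Type I error rate is P(X ≥ 3).
α = 1 − P(X ≤ 2) = 1 − 2000033/2097152 = 97119/2097152.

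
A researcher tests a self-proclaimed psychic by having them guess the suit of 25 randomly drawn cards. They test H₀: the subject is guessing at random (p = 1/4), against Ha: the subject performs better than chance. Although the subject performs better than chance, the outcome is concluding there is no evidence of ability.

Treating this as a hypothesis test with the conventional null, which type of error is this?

'Concluding there is no evidence of ability' corresponds to failing to reject H₀.
H₀ was not rejected but H₀ is false — a Type II error (false negative).

Type II error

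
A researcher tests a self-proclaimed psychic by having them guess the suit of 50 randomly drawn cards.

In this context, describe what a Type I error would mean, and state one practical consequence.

A Type I error would mean concluding that the subject performs better than chance when in fact the subject is guessing at random (p = 1/4). Consequence: a lucky guesser is credited with psychic ability.

With the conventional null hypothesis that the subject is guessing at random (p = 1/4):
A Type I error is rejecting H₀ when H₀ is true.
Here that means concluding the subject has some ability beyond chance when actually the subject is guessing at random (p = 1/4).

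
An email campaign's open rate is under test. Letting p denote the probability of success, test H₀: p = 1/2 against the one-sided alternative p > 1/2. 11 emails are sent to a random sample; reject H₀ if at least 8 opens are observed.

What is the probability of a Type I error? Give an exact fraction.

29/256

The Type I error probability is α = P(K ≥ 8) computed under H₀, where K ~ Binomial(11, 1/2).
Summing the upper tail: (165 + 55 + 11 + 1) / 2^11 = 232/2048 = 29/256.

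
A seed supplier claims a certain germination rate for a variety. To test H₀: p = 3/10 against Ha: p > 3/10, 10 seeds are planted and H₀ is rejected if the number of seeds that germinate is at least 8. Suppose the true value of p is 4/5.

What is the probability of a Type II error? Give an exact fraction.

3146489/9765625

A Type II error is failing to reject when Ha holds: with p = 4/5, β = P(Y ≤ 7).
Adding the binomial probabilities P(Y=0)+…+P(Y=7) at p = 4/5 gives 3146489/9765625.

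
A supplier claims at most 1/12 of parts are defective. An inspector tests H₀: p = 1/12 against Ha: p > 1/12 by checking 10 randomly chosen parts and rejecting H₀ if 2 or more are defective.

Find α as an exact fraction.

4133487571/20639121408

Under H₀, K ~ Binomial(10, 1/12); the Type I error rate is P(K ≥ 2).
Via the complement, α = 1 − Σ_{j=0}^{1} C(10,j)(1/12)^j(11/12)^{10-j} = 4133487571/20639121408.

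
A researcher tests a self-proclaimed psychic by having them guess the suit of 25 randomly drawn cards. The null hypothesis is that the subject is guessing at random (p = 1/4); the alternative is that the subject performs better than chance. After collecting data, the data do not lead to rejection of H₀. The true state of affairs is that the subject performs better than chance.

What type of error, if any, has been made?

H₀ was not rejected, but H₀ is actually false.
Failing to reject a false null hypothesis is a Type II error (false negative).

Type II error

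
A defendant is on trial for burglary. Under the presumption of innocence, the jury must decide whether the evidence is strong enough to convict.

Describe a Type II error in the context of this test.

A Type II error would mean concluding that the defendant is innocent (or at least failing to establish that the defendant is guilty) when in fact the defendant is guilty.

With the conventional null hypothesis that the defendant is innocent:
A Type II error is failing to reject H₀ when H₀ is false.
Here that means acquitting the defendant when actually the defendant is guilty.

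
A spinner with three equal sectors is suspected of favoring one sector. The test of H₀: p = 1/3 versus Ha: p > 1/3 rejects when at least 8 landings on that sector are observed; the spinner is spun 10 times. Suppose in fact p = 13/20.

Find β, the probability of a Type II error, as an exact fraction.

1890285078059/2560000000000

β = P(fail to reject H₀ | Ha true) = P(X ≤ 7 | p = 13/20), X ~ Binomial(10, 13/20).
Adding the binomial probabilities P(X=0)+…+P(X=7) at p = 13/20 gives 1890285078059/2560000000000.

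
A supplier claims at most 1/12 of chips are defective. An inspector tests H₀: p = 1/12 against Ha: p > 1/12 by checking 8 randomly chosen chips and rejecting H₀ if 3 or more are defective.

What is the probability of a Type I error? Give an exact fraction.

Under H₀, Y ~ Binomial(8, 1/12); the Type I error rate is P(Y ≥ 3).
Via the complement, α = 1 − Σ_{j=0}^{2} C(8,j)(1/12)^j(11/12)^{8-j} = 3373913/143327232.

3373913/143327232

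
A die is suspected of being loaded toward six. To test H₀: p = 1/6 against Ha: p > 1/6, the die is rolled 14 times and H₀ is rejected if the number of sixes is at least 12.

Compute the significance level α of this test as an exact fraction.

Under H₀, S ~ Binomial(14, 1/6), and α = P(S ≥ 12).
Adding the binomial terms for j = 12 through 14 with p = 1/6 yields 391/13060694016.

391/13060694016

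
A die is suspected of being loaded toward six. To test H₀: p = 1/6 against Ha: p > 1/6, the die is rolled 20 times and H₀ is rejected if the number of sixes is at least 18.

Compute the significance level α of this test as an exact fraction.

539/406239826673664

α = P(reject H₀ | H₀ true) = P(X ≥ 18 | p = 1/6), with X ~ Binomial(20, 1/6).
Adding the binomial terms for j = 18 through 20 with p = 1/6 yields 539/406239826673664.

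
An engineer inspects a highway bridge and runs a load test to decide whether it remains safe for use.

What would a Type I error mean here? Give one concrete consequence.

With the conventional null hypothesis that the structure meets the required load capacity (safe):
A Type I error is rejecting H₀ when H₀ is true.
Here that means closing the structure for repairs when actually the structure meets the required load capacity (safe).

A Type I error would mean concluding that the structure is structurally deficient when in fact the structure meets the required load capacity (safe). Consequence: a sound structure is closed unnecessarily, at significant cost and disruption.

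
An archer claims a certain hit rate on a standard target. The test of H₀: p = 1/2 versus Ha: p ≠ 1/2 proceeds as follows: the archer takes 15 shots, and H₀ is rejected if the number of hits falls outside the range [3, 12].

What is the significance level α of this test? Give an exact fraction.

The significance level is the null-hypothesis probability of the rejection region {≤2} ∪ {≥13}.
Each tail has probability (1 + 15 + 105)/32768; doubling gives α = 242/32768 = 121/16384.

121/16384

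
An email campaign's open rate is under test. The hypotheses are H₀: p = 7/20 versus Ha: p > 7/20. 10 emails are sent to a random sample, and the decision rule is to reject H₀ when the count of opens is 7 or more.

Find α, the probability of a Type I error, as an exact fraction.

66622158071/2560000000000

Under H₀, Y ~ Binomial(10, 7/20), and α = P(Y ≥ 7).
Summing C(10,j)(7/20)^j(13/20)^{10−j} for j = 7,…,10 gives 66622158071/2560000000000.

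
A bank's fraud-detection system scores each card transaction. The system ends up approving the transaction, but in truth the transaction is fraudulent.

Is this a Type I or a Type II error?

The null hypothesis here is that the transaction is legitimate.
'Approving the transaction' corresponds to failing to reject H₀.
H₀ was not rejected but H₀ is false — a Type II error (false negative).

Type II error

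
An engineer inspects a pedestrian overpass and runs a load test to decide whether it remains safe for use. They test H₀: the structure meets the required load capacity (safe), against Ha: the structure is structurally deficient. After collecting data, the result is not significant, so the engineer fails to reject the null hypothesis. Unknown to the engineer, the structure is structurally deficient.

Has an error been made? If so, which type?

Type II error

H₀ was not rejected, but H₀ is actually false.
Failing to reject a false null hypothesis is a Type II error (false negative).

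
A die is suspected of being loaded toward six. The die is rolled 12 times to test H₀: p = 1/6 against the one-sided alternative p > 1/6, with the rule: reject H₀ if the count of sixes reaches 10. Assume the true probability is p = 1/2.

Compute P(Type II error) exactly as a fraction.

A Type II error is failing to reject when Ha holds: with p = 1/2, β = P(S ≤ 9).
Summing C(12,j)·(1/2)^j·(1/2)^{12-j} for j = 0..9 gives 4017/4096.

4017/4096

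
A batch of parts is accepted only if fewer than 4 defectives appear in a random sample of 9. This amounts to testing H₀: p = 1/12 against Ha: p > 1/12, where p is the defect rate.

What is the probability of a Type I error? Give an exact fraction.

The significance level is the probability, assuming p = 1/12, of seeing 4 or more defectives in 9 draws.
α = 1 − P(K ≤ 3) = 1 − 1284381725/1289945088 = 5563363/1289945088.

5563363/1289945088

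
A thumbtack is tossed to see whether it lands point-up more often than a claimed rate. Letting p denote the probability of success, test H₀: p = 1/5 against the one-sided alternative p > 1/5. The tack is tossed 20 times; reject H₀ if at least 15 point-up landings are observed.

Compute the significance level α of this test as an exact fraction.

17192497/95367431640625

Under H₀, Y ~ Binomial(20, 1/5), and α = P(Y ≥ 15).
Adding the binomial terms for j = 15 through 20 with p = 1/5 yields 17192497/95367431640625.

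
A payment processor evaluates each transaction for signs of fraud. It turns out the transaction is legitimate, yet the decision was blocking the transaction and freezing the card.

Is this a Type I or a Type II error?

Type I error

The null hypothesis here is that the transaction is legitimate.
'Blocking the transaction and freezing the card' corresponds to rejecting H₀.
H₀ was rejected but H₀ is true — a Type I error (false positive).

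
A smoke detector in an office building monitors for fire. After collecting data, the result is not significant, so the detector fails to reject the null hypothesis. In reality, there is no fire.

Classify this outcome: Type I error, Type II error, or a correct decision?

No error — this is a correct decision.

The conventional null hypothesis here is that there is no fire.
The test retained a true H₀ — the decision matches the true state.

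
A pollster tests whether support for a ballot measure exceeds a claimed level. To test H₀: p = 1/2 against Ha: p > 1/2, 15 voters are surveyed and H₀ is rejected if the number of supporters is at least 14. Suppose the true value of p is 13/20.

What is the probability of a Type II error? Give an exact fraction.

β = P(fail to reject H₀ | Ha true) = P(S ≤ 13 | p = 13/20), S ~ Binomial(15, 13/20).
Adding the binomial probabilities P(S=0)+…+P(S=13) at p = 13/20 gives 16151694793243741949/16384000000000000000.

16151694793243741949/16384000000000000000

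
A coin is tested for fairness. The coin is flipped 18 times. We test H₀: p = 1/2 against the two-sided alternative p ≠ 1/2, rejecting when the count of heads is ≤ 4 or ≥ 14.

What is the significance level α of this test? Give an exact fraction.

The significance level is the null-hypothesis probability of the rejection region {≤4} ∪ {≥14}.
The two tails are symmetric, so α = 2·(1 + 18 + 153 + 816 + 3060)/2^18 = 8096/262144 = 253/8192.

253/8192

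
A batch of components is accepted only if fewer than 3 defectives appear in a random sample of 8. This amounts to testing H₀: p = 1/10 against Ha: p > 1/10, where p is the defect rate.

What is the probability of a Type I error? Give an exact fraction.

Under H₀, Y ~ Binomial(8, 1/10); the Type I error rate is P(Y ≥ 3).
α = 1 − P(Y ≤ 2) = 1 − 96190821/100000000 = 3809179/100000000.

3809179/100000000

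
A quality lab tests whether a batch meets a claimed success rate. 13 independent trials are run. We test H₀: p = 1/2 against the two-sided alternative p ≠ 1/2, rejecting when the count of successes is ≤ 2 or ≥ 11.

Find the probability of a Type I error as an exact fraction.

23/1024

α = P(K ≤ 2 or K ≥ 11 | p = 1/2), K ~ Binomial(13, 1/2).
By symmetry, α = 2·P(K ≤ 2) = 2·(1 + 13 + 78)/8192 = 184/8192 = 23/1024.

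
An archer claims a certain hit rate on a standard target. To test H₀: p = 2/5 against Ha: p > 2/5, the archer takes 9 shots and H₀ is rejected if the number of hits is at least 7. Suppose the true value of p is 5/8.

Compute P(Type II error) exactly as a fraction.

β = P(fail to reject H₀ | Ha true) = P(S ≤ 6 | p = 5/8), S ~ Binomial(9, 5/8).
Summing C(9,j)·(5/8)^j·(3/8)^{9-j} for j = 0..6 gives 24101307/33554432.

24101307/33554432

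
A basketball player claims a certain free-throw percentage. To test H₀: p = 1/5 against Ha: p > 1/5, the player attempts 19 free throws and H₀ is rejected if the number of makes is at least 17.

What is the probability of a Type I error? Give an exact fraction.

α = P(reject H₀ | H₀ true) = P(S ≥ 17 | p = 1/5), with S ~ Binomial(19, 1/5).
Adding the binomial terms for j = 17 through 19 with p = 1/5 yields 2813/19073486328125.

2813/19073486328125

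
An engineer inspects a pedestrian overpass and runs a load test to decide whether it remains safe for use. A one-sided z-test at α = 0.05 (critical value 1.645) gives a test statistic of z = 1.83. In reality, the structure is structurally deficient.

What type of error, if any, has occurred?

Neither — the decision is correct.

The conventional null hypothesis is that the structure meets the required load capacity (safe).
Since z = 1.83 > z* = 1.645, H₀ is rejected.
H₀ is false (actually the structure is structurally deficient).
The decision matches the true state — no error.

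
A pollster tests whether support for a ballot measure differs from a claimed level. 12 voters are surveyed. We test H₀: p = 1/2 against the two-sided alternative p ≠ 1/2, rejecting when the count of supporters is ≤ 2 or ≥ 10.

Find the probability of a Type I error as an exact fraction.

Under H₀, X ~ Binomial(12, 1/2); α is the probability of landing in either tail, P(X ≤ 2) + P(X ≥ 10).
Each tail has probability (1 + 12 + 66)/4096; doubling gives α = 158/4096 = 79/2048.

79/2048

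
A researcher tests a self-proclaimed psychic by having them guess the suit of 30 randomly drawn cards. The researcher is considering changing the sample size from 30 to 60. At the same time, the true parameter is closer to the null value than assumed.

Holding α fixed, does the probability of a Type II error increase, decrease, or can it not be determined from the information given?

Cannot be determined from the information given.

The first change alone would make β decrease; the second alone would make β increase. Which effect dominates depends on the magnitudes, which are not given.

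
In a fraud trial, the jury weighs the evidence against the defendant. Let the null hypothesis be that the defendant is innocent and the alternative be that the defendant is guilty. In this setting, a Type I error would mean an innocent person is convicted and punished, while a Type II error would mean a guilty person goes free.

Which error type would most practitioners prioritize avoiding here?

Type I error

The Type I consequence (an innocent person is convicted and punished) is more severe than the Type II consequence (a guilty person goes free).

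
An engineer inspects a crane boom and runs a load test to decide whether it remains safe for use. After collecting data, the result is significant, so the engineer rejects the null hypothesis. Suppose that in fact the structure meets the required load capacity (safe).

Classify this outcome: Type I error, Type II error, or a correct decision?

The conventional null hypothesis here is that the structure meets the required load capacity (safe).
H₀ was rejected, but H₀ is actually true.
Rejecting a true null hypothesis is a Type I error (false positive).

Type I error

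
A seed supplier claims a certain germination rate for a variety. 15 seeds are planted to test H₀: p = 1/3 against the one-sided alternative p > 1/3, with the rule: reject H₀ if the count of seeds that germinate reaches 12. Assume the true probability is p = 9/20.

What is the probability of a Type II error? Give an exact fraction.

β = P(fail to reject H₀ | Ha true) = P(K ≤ 11 | p = 9/20), K ~ Binomial(15, 9/20).
Adding the binomial probabilities P(K=0)+…+P(K=11) at p = 9/20 gives 8140171073330835209/8192000000000000000.

8140171073330835209/8192000000000000000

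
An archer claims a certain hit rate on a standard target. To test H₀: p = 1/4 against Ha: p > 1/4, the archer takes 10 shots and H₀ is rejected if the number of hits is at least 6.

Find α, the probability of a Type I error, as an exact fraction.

α = P(reject H₀ | H₀ true) = P(S ≥ 6 | p = 1/4), with S ~ Binomial(10, 1/4).
Summing C(10,j)(1/4)^j(3/4)^{10−j} for j = 6,…,10 gives 10343/524288.

10343/524288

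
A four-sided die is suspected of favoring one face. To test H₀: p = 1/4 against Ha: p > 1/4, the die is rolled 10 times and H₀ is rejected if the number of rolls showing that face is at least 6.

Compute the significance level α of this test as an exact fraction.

Under H₀, Y ~ Binomial(10, 1/4), and α = P(Y ≥ 6).
P(Y ≥ 6) = Σ_{j=6}^{10} C(10,j)·(1/4)^j·(3/4)^{10-j} = 10343/524288.

10343/524288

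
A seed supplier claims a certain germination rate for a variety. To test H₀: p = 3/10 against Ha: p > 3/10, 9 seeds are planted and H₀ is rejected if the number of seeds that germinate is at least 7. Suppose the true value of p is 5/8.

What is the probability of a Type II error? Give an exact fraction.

β = P(fail to reject H₀ | Ha true) = P(S ≤ 6 | p = 5/8), S ~ Binomial(9, 5/8).
Adding the binomial probabilities P(S=0)+…+P(S=6) at p = 5/8 gives 24101307/33554432.

24101307/33554432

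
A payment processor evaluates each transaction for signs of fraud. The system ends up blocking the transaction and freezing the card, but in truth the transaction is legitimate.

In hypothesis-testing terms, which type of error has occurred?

Type I error

The null hypothesis here is that the transaction is legitimate.
'Blocking the transaction and freezing the card' corresponds to rejecting H₀.
H₀ was rejected but H₀ is true — a Type I error (false positive).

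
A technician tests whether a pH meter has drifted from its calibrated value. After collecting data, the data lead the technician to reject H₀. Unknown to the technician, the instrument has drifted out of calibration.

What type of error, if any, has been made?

The conventional null hypothesis here is that the instrument is correctly calibrated.
The test rejected a false H₀ — the decision matches the true state.

No error — this is a correct decision.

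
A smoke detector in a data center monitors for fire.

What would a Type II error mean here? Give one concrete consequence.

A Type II error would mean concluding that there is no fire (or at least failing to establish that there is a fire) when in fact there is a fire. Consequence: a real fire goes undetected.

With the conventional null hypothesis that there is no fire:
A Type II error is failing to reject H₀ when H₀ is false.
Here that means remaining silent when actually there is a fire.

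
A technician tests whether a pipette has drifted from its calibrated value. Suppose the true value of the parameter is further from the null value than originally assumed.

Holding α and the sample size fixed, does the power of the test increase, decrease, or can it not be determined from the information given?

The further the true parameter sits from the null value, the more of the Ha sampling distribution falls in the rejection region.
Since power = 1 − β and β decreases, power increases.

It increases.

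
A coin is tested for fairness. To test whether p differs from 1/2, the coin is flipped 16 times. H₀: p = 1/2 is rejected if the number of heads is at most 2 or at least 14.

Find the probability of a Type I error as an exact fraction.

137/32768

Under H₀, S ~ Binomial(16, 1/2); α is the probability of landing in either tail, P(S ≤ 2) + P(S ≥ 14).
The two tails are symmetric, so α = 2·(1 + 16 + 120)/2^16 = 274/65536 = 137/32768.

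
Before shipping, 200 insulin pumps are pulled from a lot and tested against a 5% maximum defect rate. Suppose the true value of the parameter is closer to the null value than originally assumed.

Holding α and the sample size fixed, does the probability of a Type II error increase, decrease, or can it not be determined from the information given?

It increases.

A smaller true effect puts the Ha sampling distribution closer to H₀, so more of it falls in the non-rejection region.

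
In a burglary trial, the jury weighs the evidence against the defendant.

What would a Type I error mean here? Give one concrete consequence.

With the conventional null hypothesis that the defendant is innocent:
A Type I error is rejecting H₀ when H₀ is true.
Here that means convicting the defendant when actually the defendant is innocent.

A Type I error would mean concluding that the defendant is guilty when in fact the defendant is innocent. Consequence: an innocent person is convicted and punished.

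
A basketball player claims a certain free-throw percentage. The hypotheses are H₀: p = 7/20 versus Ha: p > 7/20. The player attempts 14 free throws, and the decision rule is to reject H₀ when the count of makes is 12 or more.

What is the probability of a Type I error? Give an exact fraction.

115588589415551/819200000000000000

Under H₀, S ~ Binomial(14, 7/20), and α = P(S ≥ 12).
P(S ≥ 12) = Σ_{j=12}^{14} C(14,j)·(7/20)^j·(13/20)^{14-j} = 115588589415551/819200000000000000.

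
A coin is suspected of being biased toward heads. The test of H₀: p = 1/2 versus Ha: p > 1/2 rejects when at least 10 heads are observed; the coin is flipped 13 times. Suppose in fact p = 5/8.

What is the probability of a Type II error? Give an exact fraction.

107331531597/137438953472

β = P(fail to reject H₀ | Ha true) = P(K ≤ 9 | p = 5/8), K ~ Binomial(13, 5/8).
Equivalently, β = 1 − P(K ≥ 10) = 107331531597/137438953472.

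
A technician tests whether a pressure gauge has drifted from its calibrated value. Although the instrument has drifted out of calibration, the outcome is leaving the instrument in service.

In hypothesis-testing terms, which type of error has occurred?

Type II error

The null hypothesis here is that the instrument is correctly calibrated.
'Leaving the instrument in service' corresponds to failing to reject H₀.
H₀ was not rejected but H₀ is false — a Type II error (false negative).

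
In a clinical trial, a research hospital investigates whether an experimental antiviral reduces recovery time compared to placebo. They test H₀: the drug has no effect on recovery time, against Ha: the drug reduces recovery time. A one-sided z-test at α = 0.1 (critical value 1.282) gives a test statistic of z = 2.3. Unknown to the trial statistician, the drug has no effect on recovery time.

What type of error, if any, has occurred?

Type I error

Since z = 2.3 > z* = 1.282, H₀ is rejected.
H₀ is true (actually the drug has no effect on recovery time).
Rejecting a true H₀ is a Type I error.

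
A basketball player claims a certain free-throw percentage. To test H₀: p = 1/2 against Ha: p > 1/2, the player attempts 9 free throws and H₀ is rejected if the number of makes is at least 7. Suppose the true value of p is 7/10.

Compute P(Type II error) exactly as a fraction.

β = P(fail to reject H₀ | Ha true) = P(Y ≤ 6 | p = 7/10), Y ~ Binomial(9, 7/10).
Equivalently, β = 1 − P(Y ≥ 7) = 268584417/500000000.

268584417/500000000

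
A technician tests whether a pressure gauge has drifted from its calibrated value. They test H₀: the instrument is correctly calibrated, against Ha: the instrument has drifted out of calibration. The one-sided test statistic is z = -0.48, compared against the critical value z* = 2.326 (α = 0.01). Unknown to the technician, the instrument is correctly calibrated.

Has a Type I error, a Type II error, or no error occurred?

Since z = -0.48 ≤ z* = 2.326, H₀ is not rejected.
H₀ is true (actually the instrument is correctly calibrated).
The decision matches the true state — no error.

No error — this is a correct decision.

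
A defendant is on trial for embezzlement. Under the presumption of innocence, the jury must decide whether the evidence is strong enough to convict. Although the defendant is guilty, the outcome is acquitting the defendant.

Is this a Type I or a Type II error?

Type II error

The null hypothesis here is that the defendant is innocent.
'Acquitting the defendant' corresponds to failing to reject H₀.
H₀ was not rejected but H₀ is false — a Type II error (false negative).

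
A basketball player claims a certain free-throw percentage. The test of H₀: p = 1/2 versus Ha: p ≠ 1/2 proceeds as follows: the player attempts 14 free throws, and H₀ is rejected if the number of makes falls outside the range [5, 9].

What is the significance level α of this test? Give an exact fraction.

The significance level is the null-hypothesis probability of the rejection region {≤4} ∪ {≥10}.
The two tails are symmetric, so α = 2·(1 + 14 + 91 + 364 + 1001)/2^14 = 2942/16384 = 1471/8192.

1471/8192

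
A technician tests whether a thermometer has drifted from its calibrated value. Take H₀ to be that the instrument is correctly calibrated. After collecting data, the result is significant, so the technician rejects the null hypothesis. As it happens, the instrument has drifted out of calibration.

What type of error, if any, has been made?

The test rejected a false H₀ — the decision matches the true state.

Neither — the decision is correct.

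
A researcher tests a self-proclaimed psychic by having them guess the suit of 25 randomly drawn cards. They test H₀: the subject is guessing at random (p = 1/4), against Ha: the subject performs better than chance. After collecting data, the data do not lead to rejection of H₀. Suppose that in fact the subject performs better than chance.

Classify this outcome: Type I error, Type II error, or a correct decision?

Type II error

H₀ was not rejected, but H₀ is actually false.
Failing to reject a false null hypothesis is a Type II error (false negative).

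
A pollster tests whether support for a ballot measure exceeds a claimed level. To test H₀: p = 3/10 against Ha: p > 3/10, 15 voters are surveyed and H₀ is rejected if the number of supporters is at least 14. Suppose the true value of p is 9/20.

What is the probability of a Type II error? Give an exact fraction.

16382009719056418393/16384000000000000000

β = P(fail to reject H₀ | Ha true) = P(K ≤ 13 | p = 9/20), K ~ Binomial(15, 9/20).
Adding the binomial probabilities P(K=0)+…+P(K=13) at p = 9/20 gives 16382009719056418393/16384000000000000000.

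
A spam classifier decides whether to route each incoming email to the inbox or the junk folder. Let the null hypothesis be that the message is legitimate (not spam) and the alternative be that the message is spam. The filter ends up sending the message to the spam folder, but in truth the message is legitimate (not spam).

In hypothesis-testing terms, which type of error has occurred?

'Sending the message to the spam folder' corresponds to rejecting H₀.
H₀ was rejected but H₀ is true — a Type I error (false positive).

Type I error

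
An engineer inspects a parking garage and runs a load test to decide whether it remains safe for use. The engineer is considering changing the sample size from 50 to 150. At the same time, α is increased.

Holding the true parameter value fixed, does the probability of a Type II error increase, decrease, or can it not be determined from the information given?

More data shrinks sampling variability; the test statistic under Ha concentrates further from the null value, making rejection more likely. With a larger α the critical value moves toward the center, so more of the Ha sampling distribution lies in the rejection region. Both changes push β in the same direction.

It decreases.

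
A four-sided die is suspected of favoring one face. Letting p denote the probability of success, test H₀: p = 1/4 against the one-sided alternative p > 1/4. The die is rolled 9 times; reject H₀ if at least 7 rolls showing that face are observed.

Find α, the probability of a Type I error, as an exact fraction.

Under H₀, Y ~ Binomial(9, 1/4), and α = P(Y ≥ 7).
P(Y ≥ 7) = Σ_{j=7}^{9} C(9,j)·(1/4)^j·(3/4)^{9-j} = 11/8192.

11/8192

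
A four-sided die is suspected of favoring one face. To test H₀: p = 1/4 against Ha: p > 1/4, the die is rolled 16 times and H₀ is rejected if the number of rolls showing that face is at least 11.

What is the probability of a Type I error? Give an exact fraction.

1225093/4294967296

α = P(reject H₀ | H₀ true) = P(X ≥ 11 | p = 1/4), with X ~ Binomial(16, 1/4).
Summing C(16,j)(1/4)^j(3/4)^{16−j} for j = 11,…,16 gives 1225093/4294967296.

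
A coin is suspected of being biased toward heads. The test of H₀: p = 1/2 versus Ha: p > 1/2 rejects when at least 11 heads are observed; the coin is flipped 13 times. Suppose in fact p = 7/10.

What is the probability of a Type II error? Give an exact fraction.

7788298257/9765625000

β = P(fail to reject H₀ | Ha true) = P(S ≤ 10 | p = 7/10), S ~ Binomial(13, 7/10).
Adding the binomial probabilities P(S=0)+…+P(S=10) at p = 7/10 gives 7788298257/9765625000.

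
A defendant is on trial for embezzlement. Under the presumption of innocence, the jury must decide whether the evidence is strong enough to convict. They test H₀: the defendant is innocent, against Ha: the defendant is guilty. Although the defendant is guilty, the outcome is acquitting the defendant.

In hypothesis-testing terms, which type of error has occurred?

Type II error

'Acquitting the defendant' corresponds to failing to reject H₀.
H₀ was not rejected but H₀ is false — a Type II error (false negative).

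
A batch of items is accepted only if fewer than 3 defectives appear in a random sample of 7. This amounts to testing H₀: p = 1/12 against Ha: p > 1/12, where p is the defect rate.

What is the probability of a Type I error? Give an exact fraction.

α = P(reject H₀ | H₀ true) = P(S ≥ 3 | p = 1/12), S ~ Binomial(7, 1/12).
α = 1 − P(S ≤ 2) = 1 − 11756723/11943936 = 187213/11943936.

187213/11943936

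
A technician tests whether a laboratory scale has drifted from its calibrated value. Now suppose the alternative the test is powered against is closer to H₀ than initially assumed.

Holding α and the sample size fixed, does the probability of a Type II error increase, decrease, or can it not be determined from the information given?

It increases.

A smaller true effect puts the Ha sampling distribution closer to H₀, so more of it falls in the non-rejection region.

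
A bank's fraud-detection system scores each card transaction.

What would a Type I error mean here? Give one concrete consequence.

A Type I error would mean concluding that the transaction is fraudulent when in fact the transaction is legitimate. Consequence: a legitimate purchase is declined and the customer's card is frozen.

With the conventional null hypothesis that the transaction is legitimate:
A Type I error is rejecting H₀ when H₀ is true.
Here that means blocking the transaction and freezing the card when actually the transaction is legitimate.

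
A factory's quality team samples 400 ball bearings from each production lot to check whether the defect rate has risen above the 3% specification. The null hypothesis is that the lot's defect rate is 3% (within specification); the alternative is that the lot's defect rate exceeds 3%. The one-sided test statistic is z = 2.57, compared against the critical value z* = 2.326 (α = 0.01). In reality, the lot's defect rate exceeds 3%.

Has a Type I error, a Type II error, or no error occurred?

Since z = 2.57 > z* = 2.326, H₀ is rejected.
H₀ is false (actually the lot's defect rate exceeds 3%).
The decision matches the true state — no error.

No error (correct decision).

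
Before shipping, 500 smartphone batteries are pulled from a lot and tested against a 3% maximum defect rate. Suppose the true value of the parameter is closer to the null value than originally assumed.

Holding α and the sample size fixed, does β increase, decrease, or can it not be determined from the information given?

It increases.

A smaller departure from H₀ means the test statistic under Ha is distributed closer to where it would be under H₀; rejection becomes less likely.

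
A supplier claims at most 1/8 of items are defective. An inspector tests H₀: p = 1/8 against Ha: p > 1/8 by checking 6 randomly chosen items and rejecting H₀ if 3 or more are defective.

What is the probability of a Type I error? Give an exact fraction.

3819/131072

The significance level is the probability, assuming p = 1/8, of seeing 3 or more defectives in 6 draws.
α = 1 − P(X ≤ 2) = 1 − 127253/131072 = 3819/131072.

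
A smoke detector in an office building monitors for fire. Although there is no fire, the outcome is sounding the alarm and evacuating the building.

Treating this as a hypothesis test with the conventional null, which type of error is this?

Type I error

The null hypothesis here is that there is no fire.
'Sounding the alarm and evacuating the building' corresponds to rejecting H₀.
H₀ was rejected but H₀ is true — a Type I error (false positive).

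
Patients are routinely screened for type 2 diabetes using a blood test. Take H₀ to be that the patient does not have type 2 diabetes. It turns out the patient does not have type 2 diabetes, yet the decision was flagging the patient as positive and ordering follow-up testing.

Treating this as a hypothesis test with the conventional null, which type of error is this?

'Flagging the patient as positive and ordering follow-up testing' corresponds to rejecting H₀.
H₀ was rejected but H₀ is true — a Type I error (false positive).

Type I error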